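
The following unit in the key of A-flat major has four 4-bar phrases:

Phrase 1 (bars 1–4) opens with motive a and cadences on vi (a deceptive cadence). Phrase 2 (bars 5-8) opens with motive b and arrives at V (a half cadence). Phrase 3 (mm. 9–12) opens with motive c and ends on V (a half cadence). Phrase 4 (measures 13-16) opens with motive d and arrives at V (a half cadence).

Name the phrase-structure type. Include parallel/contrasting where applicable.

phrase group

Phrase 4 ends with a half cadence, no stronger than phrase 2's half cadence, so the four phrases do not form a double period; nor do phrases 3–4 duplicate 1–2, so it is not a repeated period. With no phrase reaching a conclusive cadence, the passage is a phrase group.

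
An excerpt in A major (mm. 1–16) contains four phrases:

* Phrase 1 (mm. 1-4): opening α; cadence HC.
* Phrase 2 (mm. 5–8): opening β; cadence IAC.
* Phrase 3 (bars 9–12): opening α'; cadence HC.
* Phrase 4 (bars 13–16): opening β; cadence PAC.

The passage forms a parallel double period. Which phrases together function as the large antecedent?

In a double period the first pair of phrases (ending imperfect authentic cadence) is the large antecedent and the second pair (ending perfect authentic cadence) is the large consequent; the antecedent is phrases 1 and 2.

phrases 1 and 2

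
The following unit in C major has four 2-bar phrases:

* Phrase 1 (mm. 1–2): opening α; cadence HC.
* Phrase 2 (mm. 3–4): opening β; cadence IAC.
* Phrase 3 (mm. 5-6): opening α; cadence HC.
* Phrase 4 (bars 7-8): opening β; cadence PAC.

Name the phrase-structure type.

parallel double period

Four phrases in two halves: the first half (mm. 1–4) ends with an imperfect authentic cadence, the second (measures 5–8) with a perfect authentic cadence — a large antecedent–consequent pair, i.e. a double period.
Phrase 3 begins with the same material as phrase 1, making it parallel.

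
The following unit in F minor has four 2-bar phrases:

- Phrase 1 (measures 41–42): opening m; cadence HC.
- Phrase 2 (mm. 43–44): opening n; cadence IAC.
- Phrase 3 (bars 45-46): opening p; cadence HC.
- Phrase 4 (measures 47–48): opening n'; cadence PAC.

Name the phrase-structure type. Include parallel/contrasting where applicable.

Four phrases in two halves: the first half (bars 41–44) ends with an imperfect authentic cadence, the second (bars 45-48) with a perfect authentic cadence — a large antecedent–consequent pair, i.e. a double period.
Phrase 3 begins with different material from phrase 1, making it contrasting.

contrasting double period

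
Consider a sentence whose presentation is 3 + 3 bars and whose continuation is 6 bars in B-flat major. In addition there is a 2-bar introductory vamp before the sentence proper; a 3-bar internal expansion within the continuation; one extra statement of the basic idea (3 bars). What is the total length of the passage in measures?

20 measures

Basic sentence: 3 + 3 + 6 = 12 bars.
12 (basic form) + 2 (introduction) + 3 (internal expansion) + 3 (extra statement) = 20.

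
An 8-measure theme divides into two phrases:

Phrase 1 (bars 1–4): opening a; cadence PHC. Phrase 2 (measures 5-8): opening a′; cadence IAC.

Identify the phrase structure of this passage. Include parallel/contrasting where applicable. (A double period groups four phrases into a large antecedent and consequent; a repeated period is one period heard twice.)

Phrase 1 ends with a Phrygian half cadence (weaker) and phrase 2 with an imperfect authentic cadence (stronger): antecedent + consequent = a period.
The two phrases open with the same material (a / a′), so the period is parallel.

parallel period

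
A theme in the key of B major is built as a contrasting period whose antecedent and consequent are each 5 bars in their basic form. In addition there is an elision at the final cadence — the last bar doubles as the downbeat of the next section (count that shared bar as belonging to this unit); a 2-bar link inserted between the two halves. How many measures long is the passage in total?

Basic contrasting period: 5 + 5 = 10 bars.
10 (basic form) + 2 (link) = 12.
The elision shares a bar with the next section but does not change this unit's count.

12 measures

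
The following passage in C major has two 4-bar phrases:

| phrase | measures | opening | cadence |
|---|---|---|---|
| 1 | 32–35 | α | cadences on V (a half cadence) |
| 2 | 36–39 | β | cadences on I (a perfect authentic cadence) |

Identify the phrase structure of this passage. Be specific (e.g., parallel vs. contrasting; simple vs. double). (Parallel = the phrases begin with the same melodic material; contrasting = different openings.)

Phrase 1 ends with a half cadence (weaker) and phrase 2 with a perfect authentic cadence (stronger): antecedent + consequent = a period.
The two phrases open with different material (α / β), so the period is contrasting.

contrasting period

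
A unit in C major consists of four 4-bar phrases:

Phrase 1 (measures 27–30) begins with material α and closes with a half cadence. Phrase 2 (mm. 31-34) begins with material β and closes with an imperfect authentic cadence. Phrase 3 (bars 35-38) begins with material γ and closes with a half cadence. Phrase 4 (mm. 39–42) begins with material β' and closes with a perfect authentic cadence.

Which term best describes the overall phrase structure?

Four phrases in two halves: the first half (measures 27-34) ends with an imperfect authentic cadence, the second (mm. 35–42) with a perfect authentic cadence — a large antecedent–consequent pair, i.e. a double period.
Phrase 3 begins with different material from phrase 1, making it contrasting.

contrasting double period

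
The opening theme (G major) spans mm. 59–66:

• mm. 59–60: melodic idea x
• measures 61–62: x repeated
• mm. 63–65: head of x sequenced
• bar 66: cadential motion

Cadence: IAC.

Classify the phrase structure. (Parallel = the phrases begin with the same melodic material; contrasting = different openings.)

Basic idea (bars 59–60) + its repetition (bars 61-62) form the presentation; fragmentation and cadence (bars 63-66) form the continuation — the 8-bar whole is a sentence.

sentence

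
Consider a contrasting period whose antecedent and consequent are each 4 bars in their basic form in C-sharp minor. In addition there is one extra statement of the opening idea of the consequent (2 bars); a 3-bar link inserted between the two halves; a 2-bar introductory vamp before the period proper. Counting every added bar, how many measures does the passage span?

Basic contrasting period: 4 + 4 = 8 bars.
8 (basic form) + 2 (extra statement) + 3 (link) + 2 (introduction) = 15.

15 measures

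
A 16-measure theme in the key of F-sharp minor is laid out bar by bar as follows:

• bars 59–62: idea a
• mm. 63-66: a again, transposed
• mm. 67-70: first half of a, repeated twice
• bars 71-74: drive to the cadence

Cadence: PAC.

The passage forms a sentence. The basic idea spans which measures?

measures 59–62

The presentation of a sentence is the basic idea (mm. 59–62) plus its repetition (measures 63–66); the basic idea is therefore measures 59–62.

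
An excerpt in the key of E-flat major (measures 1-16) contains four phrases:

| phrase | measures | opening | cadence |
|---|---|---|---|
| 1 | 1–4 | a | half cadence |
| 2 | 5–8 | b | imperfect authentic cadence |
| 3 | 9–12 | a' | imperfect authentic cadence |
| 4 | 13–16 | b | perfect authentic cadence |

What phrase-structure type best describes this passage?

Four phrases in two halves: the first half (bars 1-8) ends with an imperfect authentic cadence, the second (measures 9-16) with a perfect authentic cadence — a large antecedent–consequent pair, i.e. a double period.
Phrase 3 begins with the same material as phrase 1, making it parallel.

parallel double period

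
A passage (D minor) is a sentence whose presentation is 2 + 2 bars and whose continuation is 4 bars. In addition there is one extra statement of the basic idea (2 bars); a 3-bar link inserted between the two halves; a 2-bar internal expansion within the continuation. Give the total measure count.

Basic sentence: 2 + 2 + 4 = 8 bars.
8 (basic form) + 2 (extra statement) + 3 (link) + 2 (internal expansion) = 15.

15 measures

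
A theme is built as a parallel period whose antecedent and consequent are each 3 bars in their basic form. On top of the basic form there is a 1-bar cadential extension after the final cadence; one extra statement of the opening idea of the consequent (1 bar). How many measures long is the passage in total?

Basic parallel period: 3 + 3 = 6 bars.
6 (basic form) + 1 (cadential extension) + 1 (extra statement) = 8.

8 measures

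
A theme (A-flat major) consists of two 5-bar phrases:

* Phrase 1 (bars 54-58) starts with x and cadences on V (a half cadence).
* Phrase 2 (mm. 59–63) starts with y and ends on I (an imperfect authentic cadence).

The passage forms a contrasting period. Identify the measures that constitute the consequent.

measures 59–63

The antecedent is the phrase ending with the weaker cadence (half cadence, phrase 1) and the consequent the one ending more conclusively (imperfect authentic cadence, phrase 2); the consequent is measures 59–63.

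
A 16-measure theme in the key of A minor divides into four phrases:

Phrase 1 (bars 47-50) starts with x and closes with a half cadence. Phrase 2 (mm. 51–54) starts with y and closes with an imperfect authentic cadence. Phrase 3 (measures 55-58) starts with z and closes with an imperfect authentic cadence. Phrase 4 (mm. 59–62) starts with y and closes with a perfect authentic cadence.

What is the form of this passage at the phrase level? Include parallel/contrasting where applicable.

contrasting double period

Four phrases in two halves: the first half (mm. 47-54) ends with an imperfect authentic cadence, the second (mm. 55–62) with a perfect authentic cadence — a large antecedent–consequent pair, i.e. a double period.
Phrase 3 begins with different material from phrase 1, making it contrasting.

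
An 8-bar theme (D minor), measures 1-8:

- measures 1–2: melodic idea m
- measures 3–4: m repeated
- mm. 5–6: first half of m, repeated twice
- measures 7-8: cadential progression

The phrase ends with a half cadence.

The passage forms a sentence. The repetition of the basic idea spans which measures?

The presentation of a sentence is the basic idea (bars 1–2) plus its repetition (bars 3–4); the repetition of the basic idea is therefore mm. 3-4.

measures 3–4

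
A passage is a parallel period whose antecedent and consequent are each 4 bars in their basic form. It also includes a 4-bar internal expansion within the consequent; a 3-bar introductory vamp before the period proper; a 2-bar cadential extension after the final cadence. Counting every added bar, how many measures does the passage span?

17 measures

Basic parallel period: 4 + 4 = 8 bars.
8 (basic form) + 4 (internal expansion) + 3 (introduction) + 2 (cadential extension) = 17.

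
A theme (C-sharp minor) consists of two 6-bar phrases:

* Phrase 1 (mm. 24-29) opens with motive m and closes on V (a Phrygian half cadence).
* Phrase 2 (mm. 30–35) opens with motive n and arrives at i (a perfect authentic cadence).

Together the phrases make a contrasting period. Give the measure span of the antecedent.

The phrase ending with the weaker cadence (Phrygian half cadence) is the antecedent; the one ending more conclusively (perfect authentic cadence) is the consequent. The antecedent is measures 24–29.

measures 24–29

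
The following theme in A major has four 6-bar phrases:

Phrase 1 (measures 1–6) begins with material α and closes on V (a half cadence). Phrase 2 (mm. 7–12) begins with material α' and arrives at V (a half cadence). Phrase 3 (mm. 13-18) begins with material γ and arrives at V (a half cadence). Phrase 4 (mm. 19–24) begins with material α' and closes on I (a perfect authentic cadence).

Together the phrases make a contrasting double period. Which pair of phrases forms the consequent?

In a double period the first pair of phrases (ending half cadence) is the large antecedent and the second pair (ending perfect authentic cadence) is the large consequent; the consequent is phrases 3 and 4.

phrases 3 and 4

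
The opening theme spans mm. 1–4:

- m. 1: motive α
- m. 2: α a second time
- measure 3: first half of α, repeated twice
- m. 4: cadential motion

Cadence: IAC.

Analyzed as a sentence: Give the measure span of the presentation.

The presentation of a sentence is the basic idea (measure 1) plus its repetition (m. 2); the presentation is therefore mm. 1–2.

measures 1–2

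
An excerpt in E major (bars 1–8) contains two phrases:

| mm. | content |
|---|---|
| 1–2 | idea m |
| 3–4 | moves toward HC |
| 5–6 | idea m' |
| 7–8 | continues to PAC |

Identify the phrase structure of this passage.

parallel period

Phrase 1 ends with a half cadence (weaker) and phrase 2 with a perfect authentic cadence (stronger): antecedent + consequent = a period.
The two phrases open with the same material (m / m'), so the period is parallel.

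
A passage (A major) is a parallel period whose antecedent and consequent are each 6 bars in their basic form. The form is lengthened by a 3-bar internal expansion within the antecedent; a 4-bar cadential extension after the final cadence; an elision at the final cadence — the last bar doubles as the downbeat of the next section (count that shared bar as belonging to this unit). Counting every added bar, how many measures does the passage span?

Basic parallel period: 6 + 6 = 12 bars.
12 (basic form) + 3 (internal expansion) + 4 (cadential extension) = 19.
The elision shares a bar with the next section but does not change this unit's count.

19 measures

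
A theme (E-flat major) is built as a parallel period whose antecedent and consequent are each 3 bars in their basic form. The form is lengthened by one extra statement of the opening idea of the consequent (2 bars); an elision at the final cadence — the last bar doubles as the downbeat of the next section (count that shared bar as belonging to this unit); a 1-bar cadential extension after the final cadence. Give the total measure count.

Basic parallel period: 3 + 3 = 6 bars.
6 (basic form) + 2 (extra statement) + 1 (cadential extension) = 9.
The elision shares a bar with the next section but does not change this unit's count.

9 measures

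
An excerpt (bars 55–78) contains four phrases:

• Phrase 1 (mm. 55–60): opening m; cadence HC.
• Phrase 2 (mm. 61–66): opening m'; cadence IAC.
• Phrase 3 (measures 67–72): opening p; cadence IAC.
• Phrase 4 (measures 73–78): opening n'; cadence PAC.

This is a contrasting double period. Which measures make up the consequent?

measures 67–78

In a double period the first pair of phrases (ending imperfect authentic cadence) is the large antecedent and the second pair (ending perfect authentic cadence) is the large consequent; the consequent is measures 67–78.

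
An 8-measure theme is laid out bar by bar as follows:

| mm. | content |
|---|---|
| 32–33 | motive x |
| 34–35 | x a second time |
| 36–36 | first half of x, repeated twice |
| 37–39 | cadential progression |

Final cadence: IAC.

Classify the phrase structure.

sentence

Basic idea (bars 32–33) + its repetition (measures 34–35) form the presentation; fragmentation and cadence (mm. 36–39) form the continuation — the 8-bar whole is a sentence.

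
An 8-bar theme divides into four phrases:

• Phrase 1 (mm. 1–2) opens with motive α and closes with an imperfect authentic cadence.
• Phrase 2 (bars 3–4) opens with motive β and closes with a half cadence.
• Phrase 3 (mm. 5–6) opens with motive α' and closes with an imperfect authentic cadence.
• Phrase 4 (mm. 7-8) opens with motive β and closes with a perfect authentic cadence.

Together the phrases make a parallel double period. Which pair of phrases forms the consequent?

In a double period the first pair of phrases (ending half cadence) is the large antecedent and the second pair (ending perfect authentic cadence) is the large consequent; the consequent is phrases 3 and 4.

phrases 3 and 4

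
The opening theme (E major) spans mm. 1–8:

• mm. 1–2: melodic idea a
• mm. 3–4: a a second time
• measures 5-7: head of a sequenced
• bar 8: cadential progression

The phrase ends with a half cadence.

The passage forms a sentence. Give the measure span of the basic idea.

measures 1–2

The presentation of a sentence is the basic idea (mm. 1–2) plus its repetition (measures 3–4); the basic idea is therefore mm. 1–2.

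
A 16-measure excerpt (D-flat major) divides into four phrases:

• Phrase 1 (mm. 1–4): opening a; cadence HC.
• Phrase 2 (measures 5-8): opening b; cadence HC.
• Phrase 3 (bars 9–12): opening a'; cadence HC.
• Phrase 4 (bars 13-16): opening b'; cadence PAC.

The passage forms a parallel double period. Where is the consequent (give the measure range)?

In a double period the four phrases pair into a large antecedent (phrases 1–2, ending half cadence) and a large consequent (phrases 3–4, ending perfect authentic cadence). The consequent spans mm. 9–16.

measures 9–16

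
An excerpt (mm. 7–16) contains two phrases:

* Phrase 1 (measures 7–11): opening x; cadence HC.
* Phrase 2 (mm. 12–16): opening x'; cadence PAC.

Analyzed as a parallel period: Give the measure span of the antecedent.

The antecedent is the phrase ending with the weaker cadence (half cadence, phrase 1) and the consequent the one ending more conclusively (perfect authentic cadence, phrase 2); the antecedent is mm. 7-11.

measures 7–11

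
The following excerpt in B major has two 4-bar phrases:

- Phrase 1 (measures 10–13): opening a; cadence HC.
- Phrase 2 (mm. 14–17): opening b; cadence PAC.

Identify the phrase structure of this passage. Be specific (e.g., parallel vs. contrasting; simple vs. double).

contrasting period

Phrase 1 ends with a half cadence (weaker) and phrase 2 with a perfect authentic cadence (stronger): antecedent + consequent = a period.
The two phrases open with different material (a / b), so the period is contrasting.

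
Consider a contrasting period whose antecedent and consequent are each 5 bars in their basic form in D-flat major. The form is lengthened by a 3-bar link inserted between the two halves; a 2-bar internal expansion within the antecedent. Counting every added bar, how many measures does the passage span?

15 measures

Basic contrasting period: 5 + 5 = 10 bars.
10 (basic form) + 3 (link) + 2 (internal expansion) = 15.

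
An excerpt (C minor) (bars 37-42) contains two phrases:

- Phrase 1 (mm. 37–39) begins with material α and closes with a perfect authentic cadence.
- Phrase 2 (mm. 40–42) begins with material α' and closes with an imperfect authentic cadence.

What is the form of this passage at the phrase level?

The second phrase closes with an imperfect authentic cadence, which is not stronger than the first phrase's perfect authentic cadence; without a weak→strong cadential pair there is no antecedent–consequent relationship, so this is a phrase group rather than a period.

phrase group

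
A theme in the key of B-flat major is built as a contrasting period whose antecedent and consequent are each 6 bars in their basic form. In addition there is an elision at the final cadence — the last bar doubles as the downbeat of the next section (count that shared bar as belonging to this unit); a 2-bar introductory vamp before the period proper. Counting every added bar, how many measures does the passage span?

14 measures

Basic contrasting period: 6 + 6 = 12 bars.
12 (basic form) + 2 (introduction) = 14.
The elision shares a bar with the next section but does not change this unit's count.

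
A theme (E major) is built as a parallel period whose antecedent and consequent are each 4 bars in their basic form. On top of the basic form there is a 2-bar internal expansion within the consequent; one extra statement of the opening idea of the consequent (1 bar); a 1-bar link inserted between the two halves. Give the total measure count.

Basic parallel period: 4 + 4 = 8 bars.
8 (basic form) + 2 (internal expansion) + 1 (extra statement) + 1 (link) = 12.

12 measures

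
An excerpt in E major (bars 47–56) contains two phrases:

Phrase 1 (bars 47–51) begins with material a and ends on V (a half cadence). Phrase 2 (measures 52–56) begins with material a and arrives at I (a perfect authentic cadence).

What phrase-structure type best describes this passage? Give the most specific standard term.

Phrase 1 ends with a half cadence (weaker) and phrase 2 with a perfect authentic cadence (stronger): antecedent + consequent = a period.
The two phrases open with the same material (a / a), so the period is parallel.

parallel period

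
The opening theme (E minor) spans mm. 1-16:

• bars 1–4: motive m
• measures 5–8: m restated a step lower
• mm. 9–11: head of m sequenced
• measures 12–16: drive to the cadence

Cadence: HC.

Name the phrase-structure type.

sentence

Basic idea (measures 1-4) + its repetition (bars 5–8) form the presentation; fragmentation and cadence (mm. 9–16) form the continuation — the 16-bar whole is a sentence.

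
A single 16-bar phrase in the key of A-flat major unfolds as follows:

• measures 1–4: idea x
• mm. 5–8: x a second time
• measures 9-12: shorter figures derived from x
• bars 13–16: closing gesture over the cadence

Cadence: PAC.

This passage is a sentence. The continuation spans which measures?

measures 9–16

After the presentation (mm. 1–8), the continuation covers the fragmentation through the cadence: mm. 9-16.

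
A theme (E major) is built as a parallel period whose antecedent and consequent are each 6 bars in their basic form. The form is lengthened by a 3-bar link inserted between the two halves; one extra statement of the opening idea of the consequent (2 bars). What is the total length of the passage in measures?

Basic parallel period: 6 + 6 = 12 bars.
12 (basic form) + 3 (link) + 2 (extra statement) = 17.

17 measures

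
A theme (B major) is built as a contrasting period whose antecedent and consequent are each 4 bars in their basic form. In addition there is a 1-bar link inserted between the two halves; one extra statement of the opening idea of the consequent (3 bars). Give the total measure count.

12 measures

Basic contrasting period: 4 + 4 = 8 bars.
8 (basic form) + 1 (link) + 3 (extra statement) = 12.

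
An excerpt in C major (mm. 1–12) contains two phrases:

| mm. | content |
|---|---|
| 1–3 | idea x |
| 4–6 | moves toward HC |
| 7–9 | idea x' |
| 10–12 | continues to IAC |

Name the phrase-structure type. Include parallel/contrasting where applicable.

parallel period

Phrase 1 ends with a half cadence (weaker) and phrase 2 with an imperfect authentic cadence (stronger): antecedent + consequent = a period.
The two phrases open with the same material (x / x'), so the period is parallel.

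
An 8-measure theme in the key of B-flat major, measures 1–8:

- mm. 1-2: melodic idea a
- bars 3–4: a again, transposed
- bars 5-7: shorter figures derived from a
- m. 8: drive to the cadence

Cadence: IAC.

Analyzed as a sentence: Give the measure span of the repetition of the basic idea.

The presentation of a sentence is the basic idea (mm. 1-2) plus its repetition (mm. 3–4); the repetition of the basic idea is therefore measures 3–4.

measures 3–4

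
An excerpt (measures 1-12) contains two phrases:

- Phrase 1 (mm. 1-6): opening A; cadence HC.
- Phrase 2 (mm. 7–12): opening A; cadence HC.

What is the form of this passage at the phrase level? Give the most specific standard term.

repeated phrase

Both phrases have the same opening (A) and the same cadence (half cadence): the second is a restatement, not a consequent, so this is a repeated phrase rather than a period.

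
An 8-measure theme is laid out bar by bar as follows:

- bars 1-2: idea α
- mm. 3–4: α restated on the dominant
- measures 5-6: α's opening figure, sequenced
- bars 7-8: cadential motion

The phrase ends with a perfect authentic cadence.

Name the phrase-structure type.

Basic idea (bars 1–2) + its repetition (measures 3-4) form the presentation; fragmentation and cadence (mm. 5–8) form the continuation — the 8-bar whole is a sentence.

sentence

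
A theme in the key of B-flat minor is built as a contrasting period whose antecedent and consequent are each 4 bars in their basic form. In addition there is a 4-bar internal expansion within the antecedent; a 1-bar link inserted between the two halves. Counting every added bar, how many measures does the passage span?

13 measures

Basic contrasting period: 4 + 4 = 8 bars.
8 (basic form) + 4 (internal expansion) + 1 (link) = 13.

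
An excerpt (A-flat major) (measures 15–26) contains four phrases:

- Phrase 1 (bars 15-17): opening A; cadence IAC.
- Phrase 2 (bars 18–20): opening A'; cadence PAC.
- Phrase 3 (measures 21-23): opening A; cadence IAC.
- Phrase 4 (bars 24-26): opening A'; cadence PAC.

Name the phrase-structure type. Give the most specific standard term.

repeated period

The cadence pattern IAC–PAC–IAC–PAC is weak–strong twice, and phrases 3–4 restate phrases 1–2: a period heard twice, not a double period (which would end weakly at phrase 2).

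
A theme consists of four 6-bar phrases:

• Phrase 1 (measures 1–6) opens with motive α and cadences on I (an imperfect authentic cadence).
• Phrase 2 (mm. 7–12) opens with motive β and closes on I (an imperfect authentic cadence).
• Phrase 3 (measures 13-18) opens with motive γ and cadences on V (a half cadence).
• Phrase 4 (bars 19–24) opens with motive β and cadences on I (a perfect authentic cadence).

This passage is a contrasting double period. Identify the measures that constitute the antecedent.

measures 1–12

In a double period the four phrases pair into a large antecedent (phrases 1–2, ending imperfect authentic cadence) and a large consequent (phrases 3–4, ending perfect authentic cadence). The antecedent spans mm. 1–12.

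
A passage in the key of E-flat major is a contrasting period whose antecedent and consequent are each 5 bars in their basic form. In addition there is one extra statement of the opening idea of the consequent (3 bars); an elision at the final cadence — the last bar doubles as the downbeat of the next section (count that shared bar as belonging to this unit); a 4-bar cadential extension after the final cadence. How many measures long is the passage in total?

Basic contrasting period: 5 + 5 = 10 bars.
10 (basic form) + 3 (extra statement) + 4 (cadential extension) = 17.
The elision shares a bar with the next section but does not change this unit's count.

17 measures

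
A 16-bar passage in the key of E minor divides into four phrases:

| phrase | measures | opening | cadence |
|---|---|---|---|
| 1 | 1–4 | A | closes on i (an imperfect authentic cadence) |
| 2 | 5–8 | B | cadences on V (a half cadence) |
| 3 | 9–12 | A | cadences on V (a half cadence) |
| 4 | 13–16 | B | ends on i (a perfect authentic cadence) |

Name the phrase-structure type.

parallel double period

Four phrases in two halves: the first half (mm. 1-8) ends with a half cadence, the second (measures 9–16) with a perfect authentic cadence — a large antecedent–consequent pair, i.e. a double period.
Phrase 3 begins with the same material as phrase 1, making it parallel.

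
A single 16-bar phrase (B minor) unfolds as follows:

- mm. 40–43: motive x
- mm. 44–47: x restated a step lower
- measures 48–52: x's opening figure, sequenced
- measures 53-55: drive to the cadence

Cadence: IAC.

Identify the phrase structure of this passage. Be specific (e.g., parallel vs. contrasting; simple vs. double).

sentence

Basic idea (measures 40–43) + its repetition (bars 44-47) form the presentation; fragmentation and cadence (measures 48–55) form the continuation — the 16-bar whole is a sentence.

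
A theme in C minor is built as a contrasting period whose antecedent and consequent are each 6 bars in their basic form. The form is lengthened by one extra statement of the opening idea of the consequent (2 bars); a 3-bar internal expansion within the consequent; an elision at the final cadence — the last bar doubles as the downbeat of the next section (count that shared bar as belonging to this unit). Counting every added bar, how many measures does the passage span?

17 measures

Basic contrasting period: 6 + 6 = 12 bars.
12 (basic form) + 2 (extra statement) + 3 (internal expansion) = 17.
The elision shares a bar with the next section but does not change this unit's count.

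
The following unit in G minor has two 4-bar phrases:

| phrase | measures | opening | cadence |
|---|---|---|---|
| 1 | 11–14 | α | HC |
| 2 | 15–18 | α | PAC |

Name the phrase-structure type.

parallel period

Phrase 1 ends with a half cadence (weaker) and phrase 2 with a perfect authentic cadence (stronger): antecedent + consequent = a period.
The two phrases open with the same material (α / α), so the period is parallel.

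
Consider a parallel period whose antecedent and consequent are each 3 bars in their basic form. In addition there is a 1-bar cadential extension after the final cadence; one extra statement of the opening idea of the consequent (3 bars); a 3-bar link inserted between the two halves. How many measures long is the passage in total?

Basic parallel period: 3 + 3 = 6 bars.
6 (basic form) + 1 (cadential extension) + 3 (extra statement) + 3 (link) = 13.

13 measures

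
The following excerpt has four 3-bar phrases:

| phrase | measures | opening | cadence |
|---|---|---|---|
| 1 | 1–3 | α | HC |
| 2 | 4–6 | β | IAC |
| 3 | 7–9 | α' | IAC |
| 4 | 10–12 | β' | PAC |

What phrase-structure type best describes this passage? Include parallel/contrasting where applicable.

Four phrases in two halves: the first half (mm. 1–6) ends with an imperfect authentic cadence, the second (measures 7–12) with a perfect authentic cadence — a large antecedent–consequent pair, i.e. a double period.
Phrase 3 begins with the same material as phrase 1, making it parallel.

parallel double period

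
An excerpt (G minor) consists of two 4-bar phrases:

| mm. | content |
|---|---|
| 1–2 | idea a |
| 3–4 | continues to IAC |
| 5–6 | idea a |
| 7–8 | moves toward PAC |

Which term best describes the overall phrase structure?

Phrase 1 ends with an imperfect authentic cadence (weaker) and phrase 2 with a perfect authentic cadence (stronger): antecedent + consequent = a period.
The two phrases open with the same material (a / a), so the period is parallel.

parallel period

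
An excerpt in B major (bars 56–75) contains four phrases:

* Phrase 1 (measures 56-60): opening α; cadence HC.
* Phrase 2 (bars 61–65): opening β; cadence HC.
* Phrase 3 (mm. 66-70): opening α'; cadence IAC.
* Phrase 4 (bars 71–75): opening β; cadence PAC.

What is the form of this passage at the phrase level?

parallel double period

Four phrases in two halves: the first half (mm. 56-65) ends with a half cadence, the second (mm. 66–75) with a perfect authentic cadence — a large antecedent–consequent pair, i.e. a double period.
Phrase 3 begins with the same material as phrase 1, making it parallel.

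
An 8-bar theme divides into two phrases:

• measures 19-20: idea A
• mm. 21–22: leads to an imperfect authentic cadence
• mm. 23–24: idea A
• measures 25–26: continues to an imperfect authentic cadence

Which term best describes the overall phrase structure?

Both phrases have the same opening (A) and the same cadence (imperfect authentic cadence): the second is a restatement, not a consequent, so this is a repeated phrase rather than a period.

repeated phrase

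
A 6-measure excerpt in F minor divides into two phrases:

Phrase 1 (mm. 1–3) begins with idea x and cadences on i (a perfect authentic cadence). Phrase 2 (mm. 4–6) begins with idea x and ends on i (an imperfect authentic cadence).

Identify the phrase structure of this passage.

The second phrase closes with an imperfect authentic cadence, which is not stronger than the first phrase's perfect authentic cadence; without a weak→strong cadential pair there is no antecedent–consequent relationship, so this is a phrase group rather than a period.

phrase group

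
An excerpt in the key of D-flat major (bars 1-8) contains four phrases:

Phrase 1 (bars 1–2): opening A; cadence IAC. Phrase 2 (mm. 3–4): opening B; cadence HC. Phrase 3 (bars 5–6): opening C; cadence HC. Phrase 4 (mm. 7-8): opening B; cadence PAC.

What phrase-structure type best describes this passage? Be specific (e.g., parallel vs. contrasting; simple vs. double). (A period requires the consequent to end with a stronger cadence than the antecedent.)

contrasting double period

Four phrases in two halves: the first half (mm. 1-4) ends with a half cadence, the second (bars 5-8) with a perfect authentic cadence — a large antecedent–consequent pair, i.e. a double period.
Phrase 3 begins with different material from phrase 1, making it contrasting.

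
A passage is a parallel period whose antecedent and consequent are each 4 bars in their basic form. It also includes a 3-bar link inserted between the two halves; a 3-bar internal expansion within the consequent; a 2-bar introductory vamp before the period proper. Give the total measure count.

16 measures

Basic parallel period: 4 + 4 = 8 bars.
8 (basic form) + 3 (link) + 3 (internal expansion) + 2 (introduction) = 16.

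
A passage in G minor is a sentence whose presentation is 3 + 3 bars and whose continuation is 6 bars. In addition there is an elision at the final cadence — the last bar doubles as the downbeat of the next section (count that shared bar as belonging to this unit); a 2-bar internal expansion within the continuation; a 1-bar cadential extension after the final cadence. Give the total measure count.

Basic sentence: 3 + 3 + 6 = 12 bars.
12 (basic form) + 2 (internal expansion) + 1 (cadential extension) = 15.
The elision shares a bar with the next section but does not change this unit's count.

15 measures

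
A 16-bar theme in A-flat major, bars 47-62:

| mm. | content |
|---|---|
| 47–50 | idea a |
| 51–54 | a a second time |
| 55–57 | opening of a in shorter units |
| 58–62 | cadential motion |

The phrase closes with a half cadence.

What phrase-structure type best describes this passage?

Basic idea (measures 47–50) + its repetition (measures 51–54) form the presentation; fragmentation and cadence (mm. 55–62) form the continuation — the 16-bar whole is a sentence.

sentence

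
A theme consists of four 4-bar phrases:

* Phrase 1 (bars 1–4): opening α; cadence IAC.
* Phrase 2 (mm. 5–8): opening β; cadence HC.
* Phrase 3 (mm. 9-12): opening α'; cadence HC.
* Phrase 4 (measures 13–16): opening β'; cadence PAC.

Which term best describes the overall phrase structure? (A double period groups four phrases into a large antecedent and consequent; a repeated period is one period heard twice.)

Four phrases in two halves: the first half (bars 1-8) ends with a half cadence, the second (bars 9–16) with a perfect authentic cadence — a large antecedent–consequent pair, i.e. a double period.
Phrase 3 begins with the same material as phrase 1, making it parallel.

parallel double period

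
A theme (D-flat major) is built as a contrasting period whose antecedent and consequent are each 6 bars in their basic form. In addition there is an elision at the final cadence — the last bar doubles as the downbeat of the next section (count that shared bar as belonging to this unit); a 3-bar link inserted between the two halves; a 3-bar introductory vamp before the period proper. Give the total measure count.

Basic contrasting period: 6 + 6 = 12 bars.
12 (basic form) + 3 (link) + 3 (introduction) = 18.
The elision shares a bar with the next section but does not change this unit's count.

18 measures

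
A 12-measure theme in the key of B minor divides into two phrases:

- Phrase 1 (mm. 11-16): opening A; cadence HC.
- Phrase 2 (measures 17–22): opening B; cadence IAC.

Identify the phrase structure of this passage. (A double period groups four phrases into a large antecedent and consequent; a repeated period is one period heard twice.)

contrasting period

Phrase 1 ends with a half cadence (weaker) and phrase 2 with an imperfect authentic cadence (stronger): antecedent + consequent = a period.
The two phrases open with different material (A / B), so the period is contrasting.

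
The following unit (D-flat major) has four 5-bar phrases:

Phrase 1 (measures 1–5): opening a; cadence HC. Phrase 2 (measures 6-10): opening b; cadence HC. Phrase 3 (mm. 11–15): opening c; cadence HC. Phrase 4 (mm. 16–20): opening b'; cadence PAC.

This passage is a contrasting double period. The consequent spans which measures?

In a double period the four phrases pair into a large antecedent (phrases 1–2, ending half cadence) and a large consequent (phrases 3–4, ending perfect authentic cadence). The consequent spans bars 11-20.

measures 11–20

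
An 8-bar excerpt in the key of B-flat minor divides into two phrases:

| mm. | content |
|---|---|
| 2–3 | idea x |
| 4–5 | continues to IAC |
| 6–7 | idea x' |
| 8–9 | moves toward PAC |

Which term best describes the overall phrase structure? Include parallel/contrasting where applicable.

Phrase 1 ends with an imperfect authentic cadence (weaker) and phrase 2 with a perfect authentic cadence (stronger): antecedent + consequent = a period.
The two phrases open with the same material (x / x'), so the period is parallel.

parallel period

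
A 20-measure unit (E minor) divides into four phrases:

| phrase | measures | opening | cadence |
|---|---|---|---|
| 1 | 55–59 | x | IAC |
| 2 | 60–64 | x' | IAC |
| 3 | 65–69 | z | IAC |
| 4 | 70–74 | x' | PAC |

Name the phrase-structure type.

Four phrases in two halves: the first half (bars 55-64) ends with an imperfect authentic cadence, the second (bars 65–74) with a perfect authentic cadence — a large antecedent–consequent pair, i.e. a double period.
Phrase 3 begins with different material from phrase 1, making it contrasting.

contrasting double period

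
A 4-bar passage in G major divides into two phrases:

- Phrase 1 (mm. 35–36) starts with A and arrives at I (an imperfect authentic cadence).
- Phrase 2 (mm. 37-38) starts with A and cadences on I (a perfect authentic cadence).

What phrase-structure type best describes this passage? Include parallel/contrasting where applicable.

parallel period

Phrase 1 ends with an imperfect authentic cadence (weaker) and phrase 2 with a perfect authentic cadence (stronger): antecedent + consequent = a period.
The two phrases open with the same material (A / A), so the period is parallel.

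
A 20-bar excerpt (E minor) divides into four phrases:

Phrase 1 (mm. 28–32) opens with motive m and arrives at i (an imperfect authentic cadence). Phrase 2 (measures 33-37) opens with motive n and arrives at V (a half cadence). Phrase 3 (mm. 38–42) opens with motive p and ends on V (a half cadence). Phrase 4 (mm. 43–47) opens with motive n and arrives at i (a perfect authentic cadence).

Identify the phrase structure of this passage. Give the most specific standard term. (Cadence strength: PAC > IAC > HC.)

contrasting double period

Four phrases in two halves: the first half (mm. 28–37) ends with a half cadence, the second (bars 38–47) with a perfect authentic cadence — a large antecedent–consequent pair, i.e. a double period.
Phrase 3 begins with different material from phrase 1, making it contrasting.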